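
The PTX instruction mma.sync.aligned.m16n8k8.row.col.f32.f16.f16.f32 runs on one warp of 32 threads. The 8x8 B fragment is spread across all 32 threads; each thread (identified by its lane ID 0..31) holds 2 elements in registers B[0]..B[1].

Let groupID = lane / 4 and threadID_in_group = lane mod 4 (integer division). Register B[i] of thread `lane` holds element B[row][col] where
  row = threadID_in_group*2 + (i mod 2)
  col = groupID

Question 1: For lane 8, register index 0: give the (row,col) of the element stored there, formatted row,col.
0,2

L=8->gid=8>>2=2, tid=8&3=0
[0]->row 0·2+0=0  col gid=2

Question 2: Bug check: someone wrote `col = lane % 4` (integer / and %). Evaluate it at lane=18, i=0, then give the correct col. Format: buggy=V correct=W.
buggy=2 correct=4

`lane % 4`[18,0]⇒2
18: gr=4,th=2
[0] (2*2+0,4) = (4,4)
col: 2 vs 4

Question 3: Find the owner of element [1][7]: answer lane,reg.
c=7⇒gr=7  r=1⇒th=0,odd=1
L=7*4+0=28  i=1=1

28,1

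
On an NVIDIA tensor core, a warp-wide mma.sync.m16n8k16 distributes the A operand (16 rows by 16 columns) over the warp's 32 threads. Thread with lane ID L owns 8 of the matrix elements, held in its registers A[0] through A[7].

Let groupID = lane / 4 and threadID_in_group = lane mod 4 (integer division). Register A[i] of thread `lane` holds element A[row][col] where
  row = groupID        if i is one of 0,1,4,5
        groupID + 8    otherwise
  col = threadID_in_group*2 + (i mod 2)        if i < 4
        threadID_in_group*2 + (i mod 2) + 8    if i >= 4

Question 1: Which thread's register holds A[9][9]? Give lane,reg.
r=9->g=1,rb=1  c=9->cb=1,t=0,b0=1
L=1*4+0=4  i=1*4+1*2+1=7

4,7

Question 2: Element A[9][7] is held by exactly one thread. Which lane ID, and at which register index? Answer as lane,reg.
r:9=>grp=1,rB=1  c:7=>cB=0,tig=3,lo=1
L=1*4+3=7  i=0*4+1*2+1=3

7,3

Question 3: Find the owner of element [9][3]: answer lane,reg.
5,3

r: 9->gid=1,r8=1  c: 3->c8=0,tid=1,i&1=1
L=1*4+1=5  i=0*4+1*2+1=3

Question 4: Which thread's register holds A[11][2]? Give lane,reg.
13,2

r:11=>grp=3,rB=1  c:2=>cB=0,tig=1,lo=0
L=3*4+1=13  i=0*4+1*2+0=2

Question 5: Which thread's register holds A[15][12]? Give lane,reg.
30,6

r: 15->gid=7,r8=1  c: 12->c8=1,tid=2,i&1=0
L=7*4+2=30  i=1*4+1*2+0=6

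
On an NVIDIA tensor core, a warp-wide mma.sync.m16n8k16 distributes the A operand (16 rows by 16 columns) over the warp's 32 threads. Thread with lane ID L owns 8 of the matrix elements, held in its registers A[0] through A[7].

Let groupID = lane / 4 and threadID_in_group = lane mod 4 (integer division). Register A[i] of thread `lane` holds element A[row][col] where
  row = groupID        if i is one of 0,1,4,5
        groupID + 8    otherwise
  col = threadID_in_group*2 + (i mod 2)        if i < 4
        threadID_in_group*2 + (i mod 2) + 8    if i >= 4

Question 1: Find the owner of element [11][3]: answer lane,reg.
r:11=>grp=3,rB=1  c:3=>cB=0,tig=1,lo=1
L=3*4+1=13  i=0*4+1*2+1=3

13,3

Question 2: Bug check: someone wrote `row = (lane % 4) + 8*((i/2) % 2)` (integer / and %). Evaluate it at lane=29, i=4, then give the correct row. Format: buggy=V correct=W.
`(lane % 4) + 8*((i/2) % 2)`[29,4]→1
lane 29: G=7 (29/4), T=1 (29%4)
i=4: r=7+0=7, c=1*2+0+8=10
row: 1 vs 7

buggy=1 correct=7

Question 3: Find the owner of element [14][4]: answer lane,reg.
26,2

r: 14->gid=6,r8=1  c: 4->c8=0,tid=2,i&1=0
L=6*4+2=26  i=0*4+1*2+0=2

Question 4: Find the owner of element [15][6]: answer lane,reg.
r: 15->gid=7,r8=1  c: 6->c8=0,tid=3,i&1=0
L=7*4+3=31  i=0*4+1*2+0=2

31,2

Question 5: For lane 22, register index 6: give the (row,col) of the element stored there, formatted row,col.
L=22->gid=22>>2=5, tid=22&3=2
[6]->row 5+8=13  col 2·2+0+8=12

13,12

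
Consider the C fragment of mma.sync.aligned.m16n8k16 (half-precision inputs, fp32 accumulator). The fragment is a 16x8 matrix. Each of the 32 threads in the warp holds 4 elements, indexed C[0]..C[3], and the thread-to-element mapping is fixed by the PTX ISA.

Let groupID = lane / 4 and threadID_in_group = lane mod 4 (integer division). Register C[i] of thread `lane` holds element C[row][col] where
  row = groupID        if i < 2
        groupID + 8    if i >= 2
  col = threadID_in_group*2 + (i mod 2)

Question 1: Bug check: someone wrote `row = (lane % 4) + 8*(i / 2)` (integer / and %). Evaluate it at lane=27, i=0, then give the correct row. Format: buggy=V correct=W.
`(lane % 4) + 8*(i / 2)`[27,0]=>3
lane 27: grp=6 (27/4), tig=3 (27%4)
i=0: r=6+0=6, c=3*2+0=6
row: 3 vs 6

buggy=3 correct=6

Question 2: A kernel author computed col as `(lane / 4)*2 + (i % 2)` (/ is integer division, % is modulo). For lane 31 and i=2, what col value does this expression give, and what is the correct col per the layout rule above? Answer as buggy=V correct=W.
buggy=14 correct=6

`(lane / 4)*2 + (i % 2)`[31,2]=>14
L=31=>grp=31>>2=7, tig=31&3=3
[2]=>row 7+8=15  col 3·2+0=6
col: 14 vs 6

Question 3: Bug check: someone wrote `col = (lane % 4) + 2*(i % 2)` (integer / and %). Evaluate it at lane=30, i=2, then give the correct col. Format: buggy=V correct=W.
buggy=2 correct=4

`(lane % 4) + 2*(i % 2)`[30,2]=>2
30: grp=7,tig=2
[2] (7+8,2*2+0) = (15,4)
col: 2 vs 4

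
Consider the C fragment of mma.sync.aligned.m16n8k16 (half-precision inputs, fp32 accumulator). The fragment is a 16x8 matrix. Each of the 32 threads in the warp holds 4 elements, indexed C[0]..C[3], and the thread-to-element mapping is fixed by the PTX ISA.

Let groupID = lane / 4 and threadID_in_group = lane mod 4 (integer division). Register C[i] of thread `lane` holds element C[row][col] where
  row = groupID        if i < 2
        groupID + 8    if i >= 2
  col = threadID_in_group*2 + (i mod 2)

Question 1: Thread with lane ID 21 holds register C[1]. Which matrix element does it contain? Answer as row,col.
5,3

lane 21: G=5 (21/4), T=1 (21%4)
i=1: r=5+0=5, c=1*2+1=3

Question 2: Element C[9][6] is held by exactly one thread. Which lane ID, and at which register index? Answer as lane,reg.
r=9→G=1,rhi=1  c=6→T=3,p=0
L=1*4+3=7  i=1*2+0=2

7,2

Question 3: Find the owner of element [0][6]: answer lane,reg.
3,0

r=0->g=0,rb=0  c=6->t=3,b0=0
L=0*4+3=3  i=0*2+0=0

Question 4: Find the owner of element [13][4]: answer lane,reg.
22,2

r=13⇒gr=5,Rb=1  c=4⇒th=2,odd=0
L=5*4+2=22  i=1*2+0=2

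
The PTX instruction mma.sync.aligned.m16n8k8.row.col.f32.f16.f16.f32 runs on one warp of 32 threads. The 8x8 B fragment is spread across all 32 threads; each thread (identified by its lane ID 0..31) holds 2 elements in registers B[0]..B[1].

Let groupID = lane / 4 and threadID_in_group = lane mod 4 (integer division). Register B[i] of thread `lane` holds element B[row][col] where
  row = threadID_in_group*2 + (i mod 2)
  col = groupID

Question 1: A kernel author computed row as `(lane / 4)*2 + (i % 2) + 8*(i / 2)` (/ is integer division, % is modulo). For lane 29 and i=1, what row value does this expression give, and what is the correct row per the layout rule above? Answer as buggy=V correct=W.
`(lane / 4)*2 + (i % 2) + 8*(i / 2)`[29,1]->15
lane 29: g=7 (29/4), t=1 (29%4)
i=1: r=1*2+1=3, c=g=7
row: 15 vs 3

buggy=15 correct=3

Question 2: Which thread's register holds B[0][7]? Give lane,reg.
c=7⇒gr=7  r=0⇒th=0,odd=0
L=7*4+0=28  i=0=0

28,0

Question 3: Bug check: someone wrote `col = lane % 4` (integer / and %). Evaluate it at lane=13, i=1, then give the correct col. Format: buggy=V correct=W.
buggy=1 correct=3

`lane % 4`[13,1]=>1
lane 13: grp=3 (13/4), tig=1 (13%4)
i=1: r=1*2+1=3, c=grp=3
col: 1 vs 3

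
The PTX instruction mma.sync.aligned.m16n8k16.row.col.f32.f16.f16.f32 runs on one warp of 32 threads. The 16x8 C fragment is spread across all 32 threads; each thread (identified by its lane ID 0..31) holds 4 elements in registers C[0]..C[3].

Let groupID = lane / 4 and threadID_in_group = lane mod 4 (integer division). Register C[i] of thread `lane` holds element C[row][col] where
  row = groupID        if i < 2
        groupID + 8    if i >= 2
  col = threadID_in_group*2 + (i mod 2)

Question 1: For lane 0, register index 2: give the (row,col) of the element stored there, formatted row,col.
0: g=0,t=0
[2] (0+8,0*2+0) = (8,0)

8,0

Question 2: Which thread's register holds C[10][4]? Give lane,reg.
r=10⇒gr=2,Rb=1  c=4⇒th=2,odd=0
L=2*4+2=10  i=1*2+0=2

10,2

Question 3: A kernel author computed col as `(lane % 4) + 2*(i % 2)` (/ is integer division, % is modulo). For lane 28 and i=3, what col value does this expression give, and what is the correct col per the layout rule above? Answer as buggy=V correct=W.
buggy=2 correct=1

`(lane % 4) + 2*(i % 2)`[28,3]=>2
lane 28: grp=7 (28/4), tig=0 (28%4)
i=3: r=7+8=15, c=0*2+1=1
col: 2 vs 1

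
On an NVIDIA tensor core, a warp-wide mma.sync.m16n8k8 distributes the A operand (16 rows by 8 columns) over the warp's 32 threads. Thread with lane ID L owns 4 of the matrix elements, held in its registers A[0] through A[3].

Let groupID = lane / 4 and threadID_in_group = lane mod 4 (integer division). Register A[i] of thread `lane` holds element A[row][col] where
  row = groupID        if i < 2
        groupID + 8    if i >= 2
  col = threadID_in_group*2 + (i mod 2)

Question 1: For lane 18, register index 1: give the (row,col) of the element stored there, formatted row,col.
4,5

lane 18→18/4=4, 18 mod 4=2
i=1  r:4+0→4  c:2·2+1→5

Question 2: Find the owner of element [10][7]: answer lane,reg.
r=10→G=2,rhi=1  c=7→T=3,p=1
L=2*4+3=11  i=1*2+1=3

11,3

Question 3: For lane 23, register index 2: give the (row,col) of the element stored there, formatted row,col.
13,6

lane 23: G=5 (23/4), T=3 (23%4)
i=2: r=5+8=13, c=3*2+0=6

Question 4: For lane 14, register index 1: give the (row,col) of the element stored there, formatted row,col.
14: g=3,t=2
[1] (3+0,2*2+1) = (3,5)

3,5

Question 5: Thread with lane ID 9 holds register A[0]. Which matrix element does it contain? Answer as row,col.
9: gid=2,tid=1
[0] (2+0,1*2+0) = (2,2)

2,2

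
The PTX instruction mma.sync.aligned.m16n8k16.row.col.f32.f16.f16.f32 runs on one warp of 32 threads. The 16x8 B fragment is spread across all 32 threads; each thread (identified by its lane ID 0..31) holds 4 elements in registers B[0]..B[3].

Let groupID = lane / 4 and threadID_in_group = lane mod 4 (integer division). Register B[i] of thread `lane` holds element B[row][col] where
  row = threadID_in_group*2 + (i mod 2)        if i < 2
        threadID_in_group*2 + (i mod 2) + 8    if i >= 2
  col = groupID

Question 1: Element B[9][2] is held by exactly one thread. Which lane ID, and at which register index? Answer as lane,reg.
c=2->g=2  r=9->rb=1,t=0,b0=1
L=2*4+0=8  i=1*2+1=3

8,3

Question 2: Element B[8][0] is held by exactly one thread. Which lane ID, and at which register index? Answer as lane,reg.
0,2

c=0->g=0  r=8->rb=1,t=0,b0=0
L=0*4+0=0  i=1*2+0=2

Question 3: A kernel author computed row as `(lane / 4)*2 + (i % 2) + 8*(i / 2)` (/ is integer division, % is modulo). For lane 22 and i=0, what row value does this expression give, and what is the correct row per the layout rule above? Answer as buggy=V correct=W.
`(lane / 4)*2 + (i % 2) + 8*(i / 2)`[22,0]->10
22: gid=5,tid=2
[0] (2*2+0+0,5) = (4,5)
row: 10 vs 4

buggy=10 correct=4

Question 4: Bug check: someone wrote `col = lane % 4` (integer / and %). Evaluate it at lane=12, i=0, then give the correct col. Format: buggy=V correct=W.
`lane % 4`[12,0]⇒0
lane 12: gr=3 (12/4), th=0 (12%4)
i=0: r=0*2+0+0=0, c=gr=3
col: 0 vs 3

buggy=0 correct=3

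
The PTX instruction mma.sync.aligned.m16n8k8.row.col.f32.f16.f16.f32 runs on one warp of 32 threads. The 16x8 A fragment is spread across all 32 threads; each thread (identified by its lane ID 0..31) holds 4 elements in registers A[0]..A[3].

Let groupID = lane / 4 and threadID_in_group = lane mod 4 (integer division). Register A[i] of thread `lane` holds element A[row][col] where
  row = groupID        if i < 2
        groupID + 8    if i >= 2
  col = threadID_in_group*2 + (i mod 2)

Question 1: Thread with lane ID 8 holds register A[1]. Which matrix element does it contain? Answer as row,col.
L=8=>grp=8>>2=2, tig=8&3=0
[1]=>row 2+0=2  col 0·2+1=1

2,1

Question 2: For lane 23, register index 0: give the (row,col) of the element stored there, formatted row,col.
23: g=5,t=3
[0] (5+0,3*2+0) = (5,6)

5,6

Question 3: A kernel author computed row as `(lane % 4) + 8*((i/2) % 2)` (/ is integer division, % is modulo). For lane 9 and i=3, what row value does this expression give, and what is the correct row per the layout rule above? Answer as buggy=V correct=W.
buggy=9 correct=10

`(lane % 4) + 8*((i/2) % 2)`[9,3]→9
lane 9→9/4=2, 9 mod 4=1
i=3  r:2+8→10  c:2·1+1→3
row: 9 vs 10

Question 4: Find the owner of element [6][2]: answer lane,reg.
25,0

r=6⇒gr=6,Rb=0  c=2⇒th=1,odd=0
L=6*4+1=25  i=0*2+0=0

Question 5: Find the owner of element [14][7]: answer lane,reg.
27,3

r=14⇒gr=6,Rb=1  c=7⇒th=3,odd=1
L=6*4+3=27  i=1*2+1=3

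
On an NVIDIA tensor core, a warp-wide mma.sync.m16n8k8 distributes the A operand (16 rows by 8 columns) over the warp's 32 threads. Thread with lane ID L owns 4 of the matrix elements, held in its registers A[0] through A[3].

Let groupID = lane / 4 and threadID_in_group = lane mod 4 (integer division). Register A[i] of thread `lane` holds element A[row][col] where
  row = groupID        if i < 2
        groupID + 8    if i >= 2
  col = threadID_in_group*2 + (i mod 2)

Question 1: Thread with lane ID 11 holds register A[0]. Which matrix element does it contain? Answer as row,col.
2,6

11: g=2,t=3
[0] (2+0,3*2+0) = (2,6)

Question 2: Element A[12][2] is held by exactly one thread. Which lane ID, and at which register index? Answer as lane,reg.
r=12->g=4,rb=1  c=2->t=1,b0=0
L=4*4+1=17  i=1*2+0=2

17,2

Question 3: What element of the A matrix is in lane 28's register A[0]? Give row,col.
7,0

lane 28: grp=7 (28/4), tig=0 (28%4)
i=0: r=7+0=7, c=0*2+0=0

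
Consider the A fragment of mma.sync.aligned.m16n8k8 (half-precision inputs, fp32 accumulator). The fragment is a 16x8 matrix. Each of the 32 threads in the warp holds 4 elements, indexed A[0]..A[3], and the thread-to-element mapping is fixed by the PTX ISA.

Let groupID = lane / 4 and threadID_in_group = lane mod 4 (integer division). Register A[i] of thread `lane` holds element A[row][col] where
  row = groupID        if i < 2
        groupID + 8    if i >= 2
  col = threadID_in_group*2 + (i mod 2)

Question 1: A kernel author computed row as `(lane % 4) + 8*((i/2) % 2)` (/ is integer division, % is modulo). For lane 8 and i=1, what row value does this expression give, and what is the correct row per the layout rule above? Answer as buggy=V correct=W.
`(lane % 4) + 8*((i/2) % 2)`[8,1]=>0
lane 8: grp=2 (8/4), tig=0 (8%4)
i=1: r=2+0=2, c=0*2+1=1
row: 0 vs 2

buggy=0 correct=2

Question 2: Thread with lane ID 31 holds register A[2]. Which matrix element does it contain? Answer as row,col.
15,6

31: grp=7,tig=3
[2] (7+8,3*2+0) = (15,6)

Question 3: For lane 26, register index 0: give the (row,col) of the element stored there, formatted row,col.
lane 26->26/4=6, 26 mod 4=2
i=0  r:6+0->6  c:2·2+0->4

6,4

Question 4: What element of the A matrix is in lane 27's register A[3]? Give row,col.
27: G=6,T=3
[3] (6+8,3*2+1) = (14,7)

14,7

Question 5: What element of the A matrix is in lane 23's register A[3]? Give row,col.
lane 23->23/4=5, 23 mod 4=3
i=3  r:5+8->13  c:2·3+1->7

13,7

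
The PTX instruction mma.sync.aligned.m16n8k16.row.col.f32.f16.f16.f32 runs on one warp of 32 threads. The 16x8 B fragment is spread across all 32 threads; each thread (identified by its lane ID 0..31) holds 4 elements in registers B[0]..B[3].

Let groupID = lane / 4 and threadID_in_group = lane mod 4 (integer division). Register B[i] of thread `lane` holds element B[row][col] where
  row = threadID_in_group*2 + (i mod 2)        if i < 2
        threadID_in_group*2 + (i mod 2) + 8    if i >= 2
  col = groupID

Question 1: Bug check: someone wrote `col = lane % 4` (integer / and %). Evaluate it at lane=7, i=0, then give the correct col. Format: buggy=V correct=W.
`lane % 4`[7,0]→3
lane 7→7/4=1, 7 mod 4=3
i=0  r:2·3+0+0→6  c:1
col: 3 vs 1

buggy=3 correct=1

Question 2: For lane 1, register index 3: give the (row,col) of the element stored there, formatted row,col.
lane 1: gid=0 (1/4), tid=1 (1%4)
i=3: r=1*2+1+8=11, c=gid=0

11,0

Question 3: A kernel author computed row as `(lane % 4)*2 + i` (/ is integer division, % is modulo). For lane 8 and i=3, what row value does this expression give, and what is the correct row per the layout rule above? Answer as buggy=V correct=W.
buggy=3 correct=9

`(lane % 4)*2 + i`[8,3]=>3
8: grp=2,tig=0
[3] (0*2+1+8,2) = (9,2)
row: 3 vs 9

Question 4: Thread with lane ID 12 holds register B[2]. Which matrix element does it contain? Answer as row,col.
L=12->g=12>>2=3, t=12&3=0
[2]->row 0·2+0+8=8  col g=3

8,3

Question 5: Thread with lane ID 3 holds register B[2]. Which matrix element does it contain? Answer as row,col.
14,0

L=3⇒gr=3>>2=0, th=3&3=3
[2]⇒row 3·2+0+8=14  col gr=0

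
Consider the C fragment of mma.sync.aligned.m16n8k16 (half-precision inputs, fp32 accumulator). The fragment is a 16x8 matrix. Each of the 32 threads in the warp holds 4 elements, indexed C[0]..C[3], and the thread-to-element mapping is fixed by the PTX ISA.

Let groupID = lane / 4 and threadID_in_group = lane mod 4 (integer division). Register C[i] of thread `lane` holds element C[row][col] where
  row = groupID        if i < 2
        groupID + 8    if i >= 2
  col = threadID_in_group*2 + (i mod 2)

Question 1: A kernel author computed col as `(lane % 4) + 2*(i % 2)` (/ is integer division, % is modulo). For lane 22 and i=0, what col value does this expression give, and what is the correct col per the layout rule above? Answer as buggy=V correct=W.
buggy=2 correct=4

`(lane % 4) + 2*(i % 2)`[22,0]->2
lane 22: g=5 (22/4), t=2 (22%4)
i=0: r=5+0=5, c=2*2+0=4
col: 2 vs 4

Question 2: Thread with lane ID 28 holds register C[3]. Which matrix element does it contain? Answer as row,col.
L=28->g=28>>2=7, t=28&3=0
[3]->row 7+8=15  col 0·2+1=1

15,1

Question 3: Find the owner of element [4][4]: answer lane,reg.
18,0

r=4→G=4,rhi=0  c=4→T=2,p=0
L=4*4+2=18  i=0*2+0=0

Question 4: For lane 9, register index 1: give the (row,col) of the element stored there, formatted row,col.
2,3

lane 9: grp=2 (9/4), tig=1 (9%4)
i=1: r=2+0=2, c=1*2+1=3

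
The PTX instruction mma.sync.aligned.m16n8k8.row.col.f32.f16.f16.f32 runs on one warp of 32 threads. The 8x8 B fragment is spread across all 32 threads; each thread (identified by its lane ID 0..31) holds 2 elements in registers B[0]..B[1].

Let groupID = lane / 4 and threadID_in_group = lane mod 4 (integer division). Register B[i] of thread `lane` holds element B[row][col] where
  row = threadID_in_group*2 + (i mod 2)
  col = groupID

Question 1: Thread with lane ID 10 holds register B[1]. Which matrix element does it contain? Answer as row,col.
5,2

L=10->gid=10>>2=2, tid=10&3=2
[1]->row 2·2+1=5  col gid=2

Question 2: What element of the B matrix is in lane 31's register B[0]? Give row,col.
6,7

31: gr=7,th=3
[0] (3*2+0,7) = (6,7)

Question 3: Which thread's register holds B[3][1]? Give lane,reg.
5,1

c=1->g=1  r=3->t=1,b0=1
L=1*4+1=5  i=1=1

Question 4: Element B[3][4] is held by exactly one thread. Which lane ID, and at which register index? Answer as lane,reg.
c: 4->gid=4  r: 3->tid=1,i&1=1
L=4*4+1=17  i=1=1

17,1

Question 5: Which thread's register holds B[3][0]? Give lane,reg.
1,1

c:0=>grp=0  r:3=>tig=1,lo=1
L=0*4+1=1  i=1=1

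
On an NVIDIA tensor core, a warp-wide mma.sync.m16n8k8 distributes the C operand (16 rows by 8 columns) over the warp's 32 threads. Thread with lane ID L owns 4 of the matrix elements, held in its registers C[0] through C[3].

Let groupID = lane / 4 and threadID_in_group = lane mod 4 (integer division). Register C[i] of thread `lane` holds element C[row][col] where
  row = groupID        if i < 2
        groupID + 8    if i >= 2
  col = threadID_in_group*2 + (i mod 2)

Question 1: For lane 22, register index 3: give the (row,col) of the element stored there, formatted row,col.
13,5

lane 22->22/4=5, 22 mod 4=2
i=3  r:5+8->13  c:2·2+1->5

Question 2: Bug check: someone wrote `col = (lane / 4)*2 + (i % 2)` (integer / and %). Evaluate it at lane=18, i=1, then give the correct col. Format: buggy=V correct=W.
buggy=9 correct=5

`(lane / 4)*2 + (i % 2)`[18,1]->9
18: gid=4,tid=2
[1] (4+0,2*2+1) = (4,5)
col: 9 vs 5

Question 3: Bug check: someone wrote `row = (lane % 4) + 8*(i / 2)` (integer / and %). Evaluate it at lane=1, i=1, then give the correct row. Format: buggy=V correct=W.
buggy=1 correct=0

`(lane % 4) + 8*(i / 2)`[1,1]⇒1
lane 1⇒1/4=0, 1 mod 4=1
i=1  r:0+0⇒0  c:2·1+1⇒3
row: 1 vs 0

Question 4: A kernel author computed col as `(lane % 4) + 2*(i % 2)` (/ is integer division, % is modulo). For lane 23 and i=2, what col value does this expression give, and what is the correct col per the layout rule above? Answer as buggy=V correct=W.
buggy=3 correct=6

`(lane % 4) + 2*(i % 2)`[23,2]->3
L=23->g=23>>2=5, t=23&3=3
[2]->row 5+8=13  col 3·2+0=6
col: 3 vs 6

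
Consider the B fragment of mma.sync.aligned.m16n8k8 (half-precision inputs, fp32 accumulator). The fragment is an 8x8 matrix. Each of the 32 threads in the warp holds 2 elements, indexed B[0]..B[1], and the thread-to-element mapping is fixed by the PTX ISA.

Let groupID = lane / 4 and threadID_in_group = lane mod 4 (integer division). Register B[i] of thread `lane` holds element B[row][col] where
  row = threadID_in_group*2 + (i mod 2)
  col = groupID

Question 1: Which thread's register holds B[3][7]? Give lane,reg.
29,1

c=7->g=7  r=3->t=1,b0=1
L=7*4+1=29  i=1=1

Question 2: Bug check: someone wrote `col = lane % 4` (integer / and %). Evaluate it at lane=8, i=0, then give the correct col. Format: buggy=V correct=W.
buggy=0 correct=2

`lane % 4`[8,0]->0
L=8->g=8>>2=2, t=8&3=0
[0]->row 0·2+0=0  col g=2
col: 0 vs 2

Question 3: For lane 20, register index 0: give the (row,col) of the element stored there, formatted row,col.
0,5

L=20=>grp=20>>2=5, tig=20&3=0
[0]=>row 0·2+0=0  col grp=5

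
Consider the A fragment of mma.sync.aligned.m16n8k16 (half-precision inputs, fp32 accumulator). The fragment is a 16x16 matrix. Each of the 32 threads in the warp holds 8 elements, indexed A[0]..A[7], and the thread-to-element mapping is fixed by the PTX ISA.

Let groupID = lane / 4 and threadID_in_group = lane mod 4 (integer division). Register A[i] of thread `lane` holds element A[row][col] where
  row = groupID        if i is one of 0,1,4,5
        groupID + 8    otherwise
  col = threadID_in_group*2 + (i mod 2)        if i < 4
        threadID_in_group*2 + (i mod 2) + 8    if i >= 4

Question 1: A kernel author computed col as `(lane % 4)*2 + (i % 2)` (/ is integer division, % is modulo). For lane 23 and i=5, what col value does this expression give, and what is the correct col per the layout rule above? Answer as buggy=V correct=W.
buggy=7 correct=15

`(lane % 4)*2 + (i % 2)`[23,5]->7
lane 23: gid=5 (23/4), tid=3 (23%4)
i=5: r=5+0=5, c=3*2+1+8=15
col: 7 vs 15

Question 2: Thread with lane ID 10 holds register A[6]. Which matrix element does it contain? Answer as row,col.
10,12

lane 10: gid=2 (10/4), tid=2 (10%4)
i=6: r=2+8=10, c=2*2+0+8=12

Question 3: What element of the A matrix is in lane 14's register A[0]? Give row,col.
14: g=3,t=2
[0] (3+0,2*2+0+0) = (3,4)

3,4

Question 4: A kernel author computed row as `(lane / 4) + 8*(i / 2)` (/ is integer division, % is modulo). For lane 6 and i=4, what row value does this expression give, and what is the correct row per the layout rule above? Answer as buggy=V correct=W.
buggy=17 correct=1

`(lane / 4) + 8*(i / 2)`[6,4]⇒17
L=6⇒gr=6>>2=1, th=6&3=2
[4]⇒row 1+0=1  col 2·2+0+8=12
row: 17 vs 1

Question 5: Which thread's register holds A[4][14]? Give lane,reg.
r:4=>grp=4,rB=0  c:14=>cB=1,tig=3,lo=0
L=4*4+3=19  i=1*4+0*2+0=4

19,4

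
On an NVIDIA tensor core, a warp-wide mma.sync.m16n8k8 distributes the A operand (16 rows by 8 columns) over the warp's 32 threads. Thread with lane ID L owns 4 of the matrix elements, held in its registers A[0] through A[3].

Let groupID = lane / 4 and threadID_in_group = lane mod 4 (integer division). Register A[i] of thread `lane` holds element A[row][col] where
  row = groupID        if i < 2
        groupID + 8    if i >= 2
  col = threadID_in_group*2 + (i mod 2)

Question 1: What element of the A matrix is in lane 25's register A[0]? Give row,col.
6,2

lane 25: gr=6 (25/4), th=1 (25%4)
i=0: r=6+0=6, c=1*2+0=2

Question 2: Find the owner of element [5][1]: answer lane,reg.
20,1

r: 5->gid=5,r8=0  c: 1->tid=0,i&1=1
L=5*4+0=20  i=0*2+1=1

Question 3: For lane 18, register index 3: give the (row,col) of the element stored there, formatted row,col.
12,5

lane 18⇒18/4=4, 18 mod 4=2
i=3  r:4+8⇒12  c:2·2+1⇒5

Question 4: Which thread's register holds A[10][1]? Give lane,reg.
8,3

r=10⇒gr=2,Rb=1  c=1⇒th=0,odd=1
L=2*4+0=8  i=1*2+1=3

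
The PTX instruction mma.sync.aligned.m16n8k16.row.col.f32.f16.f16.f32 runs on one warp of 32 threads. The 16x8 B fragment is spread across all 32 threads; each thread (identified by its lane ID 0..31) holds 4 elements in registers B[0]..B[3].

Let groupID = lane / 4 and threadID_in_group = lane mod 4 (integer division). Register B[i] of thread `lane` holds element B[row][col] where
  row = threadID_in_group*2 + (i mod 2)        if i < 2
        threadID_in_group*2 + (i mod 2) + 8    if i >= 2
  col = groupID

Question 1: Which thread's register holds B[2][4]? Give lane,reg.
17,0

c=4⇒gr=4  r=2⇒Rb=0,th=1,odd=0
L=4*4+1=17  i=0*2+0=0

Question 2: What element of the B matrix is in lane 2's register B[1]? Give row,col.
2: grp=0,tig=2
[1] (2*2+1+0,0) = (5,0)

5,0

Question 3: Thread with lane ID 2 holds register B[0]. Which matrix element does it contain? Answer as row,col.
lane 2: grp=0 (2/4), tig=2 (2%4)
i=0: r=2*2+0+0=4, c=grp=0

4,0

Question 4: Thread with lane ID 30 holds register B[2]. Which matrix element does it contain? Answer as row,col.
12,7

L=30=>grp=30>>2=7, tig=30&3=2
[2]=>row 2·2+0+8=12  col grp=7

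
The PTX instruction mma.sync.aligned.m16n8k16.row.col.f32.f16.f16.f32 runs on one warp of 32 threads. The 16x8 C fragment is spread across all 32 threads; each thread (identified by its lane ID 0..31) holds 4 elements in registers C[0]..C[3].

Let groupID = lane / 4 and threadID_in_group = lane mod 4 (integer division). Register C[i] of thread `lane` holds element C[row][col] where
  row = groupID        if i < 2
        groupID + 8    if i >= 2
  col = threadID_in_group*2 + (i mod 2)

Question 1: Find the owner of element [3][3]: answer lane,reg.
r: 3->gid=3,r8=0  c: 3->tid=1,i&1=1
L=3*4+1=13  i=0*2+1=1

13,1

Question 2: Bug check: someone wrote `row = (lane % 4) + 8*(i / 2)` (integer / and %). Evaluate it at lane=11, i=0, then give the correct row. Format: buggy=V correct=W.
buggy=3 correct=2

`(lane % 4) + 8*(i / 2)`[11,0]->3
L=11->g=11>>2=2, t=11&3=3
[0]->row 2+0=2  col 3·2+0=6
row: 3 vs 2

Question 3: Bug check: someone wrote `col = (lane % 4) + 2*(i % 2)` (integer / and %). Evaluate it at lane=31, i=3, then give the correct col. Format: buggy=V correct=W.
`(lane % 4) + 2*(i % 2)`[31,3]->5
lane 31->31/4=7, 31 mod 4=3
i=3  r:7+8->15  c:2·3+1->7
col: 5 vs 7

buggy=5 correct=7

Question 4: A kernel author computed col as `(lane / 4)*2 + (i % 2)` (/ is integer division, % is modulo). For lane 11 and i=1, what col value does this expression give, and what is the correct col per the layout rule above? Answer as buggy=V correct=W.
buggy=5 correct=7

`(lane / 4)*2 + (i % 2)`[11,1]=>5
11: grp=2,tig=3
[1] (2+0,3*2+1) = (2,7)
col: 5 vs 7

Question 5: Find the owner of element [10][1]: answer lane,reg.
8,3

r:10=>grp=2,rB=1  c:1=>tig=0,lo=1
L=2*4+0=8  i=1*2+1=3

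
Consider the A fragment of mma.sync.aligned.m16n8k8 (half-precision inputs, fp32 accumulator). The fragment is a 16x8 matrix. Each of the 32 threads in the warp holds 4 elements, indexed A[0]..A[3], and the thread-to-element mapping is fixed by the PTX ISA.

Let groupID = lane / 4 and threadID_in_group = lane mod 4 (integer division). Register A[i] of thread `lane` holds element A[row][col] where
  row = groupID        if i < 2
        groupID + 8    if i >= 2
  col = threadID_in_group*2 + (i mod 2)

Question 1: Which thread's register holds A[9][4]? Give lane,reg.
r=9->g=1,rb=1  c=4->t=2,b0=0
L=1*4+2=6  i=1*2+0=2

6,2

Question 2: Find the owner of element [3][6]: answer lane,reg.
15,0

r: 3->gid=3,r8=0  c: 6->tid=3,i&1=0
L=3*4+3=15  i=0*2+0=0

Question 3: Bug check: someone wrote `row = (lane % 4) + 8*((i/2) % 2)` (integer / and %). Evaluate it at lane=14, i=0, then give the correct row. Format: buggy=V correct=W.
`(lane % 4) + 8*((i/2) % 2)`[14,0]⇒2
14: gr=3,th=2
[0] (3+0,2*2+0) = (3,4)
row: 2 vs 3

buggy=2 correct=3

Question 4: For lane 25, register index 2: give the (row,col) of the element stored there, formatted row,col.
14,2

L=25→G=25>>2=6, T=25&3=1
[2]→row 6+8=14  col 1·2+0=2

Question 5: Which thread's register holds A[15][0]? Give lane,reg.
r: 15->gid=7,r8=1  c: 0->tid=0,i&1=0
L=7*4+0=28  i=1*2+0=2

28,2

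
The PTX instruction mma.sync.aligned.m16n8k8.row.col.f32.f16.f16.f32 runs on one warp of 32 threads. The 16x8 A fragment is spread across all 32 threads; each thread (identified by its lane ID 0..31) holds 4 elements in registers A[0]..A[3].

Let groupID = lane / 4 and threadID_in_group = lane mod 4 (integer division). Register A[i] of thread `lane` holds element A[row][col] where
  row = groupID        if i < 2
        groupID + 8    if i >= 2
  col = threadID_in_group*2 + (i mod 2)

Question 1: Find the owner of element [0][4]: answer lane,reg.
r=0⇒gr=0,Rb=0  c=4⇒th=2,odd=0
L=0*4+2=2  i=0*2+0=0

2,0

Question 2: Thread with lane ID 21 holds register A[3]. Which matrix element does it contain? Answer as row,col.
13,3

21: G=5,T=1
[3] (5+8,1*2+1) = (13,3)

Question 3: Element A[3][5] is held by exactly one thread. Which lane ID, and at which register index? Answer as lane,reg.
14,1

r=3→G=3,rhi=0  c=5→T=2,p=1
L=3*4+2=14  i=0*2+1=1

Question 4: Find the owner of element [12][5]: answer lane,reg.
r: 12->gid=4,r8=1  c: 5->tid=2,i&1=1
L=4*4+2=18  i=1*2+1=3

18,3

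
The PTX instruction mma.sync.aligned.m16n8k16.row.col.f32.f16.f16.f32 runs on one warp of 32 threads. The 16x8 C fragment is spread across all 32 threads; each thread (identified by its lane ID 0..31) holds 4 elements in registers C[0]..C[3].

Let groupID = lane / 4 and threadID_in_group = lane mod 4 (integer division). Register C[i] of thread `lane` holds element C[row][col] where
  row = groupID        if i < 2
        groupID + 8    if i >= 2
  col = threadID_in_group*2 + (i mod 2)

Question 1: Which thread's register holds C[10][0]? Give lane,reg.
r=10->g=2,rb=1  c=0->t=0,b0=0
L=2*4+0=8  i=1*2+0=2

8,2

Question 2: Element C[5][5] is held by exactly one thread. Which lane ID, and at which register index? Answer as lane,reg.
r=5→G=5,rhi=0  c=5→T=2,p=1
L=5*4+2=22  i=0*2+1=1

22,1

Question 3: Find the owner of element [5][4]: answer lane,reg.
22,0

r: 5->gid=5,r8=0  c: 4->tid=2,i&1=0
L=5*4+2=22  i=0*2+0=0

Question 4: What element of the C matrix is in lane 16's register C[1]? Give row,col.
4,1

L=16->g=16>>2=4, t=16&3=0
[1]->row 4+0=4  col 0·2+1=1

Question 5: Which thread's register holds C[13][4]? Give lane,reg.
r=13→G=5,rhi=1  c=4→T=2,p=0
L=5*4+2=22  i=1*2+0=2

22,2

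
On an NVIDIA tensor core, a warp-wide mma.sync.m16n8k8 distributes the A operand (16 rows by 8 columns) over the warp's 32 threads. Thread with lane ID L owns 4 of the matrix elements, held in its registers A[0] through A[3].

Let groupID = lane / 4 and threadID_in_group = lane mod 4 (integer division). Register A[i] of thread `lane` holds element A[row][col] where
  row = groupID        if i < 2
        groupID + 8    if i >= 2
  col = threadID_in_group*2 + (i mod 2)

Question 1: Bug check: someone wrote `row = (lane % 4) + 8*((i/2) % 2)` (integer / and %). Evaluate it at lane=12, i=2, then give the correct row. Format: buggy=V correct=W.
`(lane % 4) + 8*((i/2) % 2)`[12,2]=>8
lane 12=>12/4=3, 12 mod 4=0
i=2  r:3+8=>11  c:2·0+0=>0
row: 8 vs 11

buggy=8 correct=11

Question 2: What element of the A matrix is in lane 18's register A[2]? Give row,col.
18: gid=4,tid=2
[2] (4+8,2*2+0) = (12,4)

12,4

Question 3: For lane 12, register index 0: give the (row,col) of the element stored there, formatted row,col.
L=12→G=12>>2=3, T=12&3=0
[0]→row 3+0=3  col 0·2+0=0

3,0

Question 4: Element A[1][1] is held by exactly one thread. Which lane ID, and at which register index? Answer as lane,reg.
r: 1->gid=1,r8=0  c: 1->tid=0,i&1=1
L=1*4+0=4  i=0*2+1=1

4,1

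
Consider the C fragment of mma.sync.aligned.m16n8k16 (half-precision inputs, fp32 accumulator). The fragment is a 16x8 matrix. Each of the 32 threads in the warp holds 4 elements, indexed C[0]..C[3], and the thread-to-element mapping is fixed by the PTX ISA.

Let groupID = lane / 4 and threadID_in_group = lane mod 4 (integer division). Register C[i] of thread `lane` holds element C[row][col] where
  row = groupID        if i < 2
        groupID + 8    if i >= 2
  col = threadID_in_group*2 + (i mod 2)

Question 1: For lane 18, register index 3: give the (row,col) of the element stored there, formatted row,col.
18: gid=4,tid=2
[3] (4+8,2*2+1) = (12,5)

12,5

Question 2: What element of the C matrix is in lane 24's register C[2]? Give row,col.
14,0

lane 24=>24/4=6, 24 mod 4=0
i=2  r:6+8=>14  c:2·0+0=>0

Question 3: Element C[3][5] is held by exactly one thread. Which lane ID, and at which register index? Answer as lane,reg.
r=3⇒gr=3,Rb=0  c=5⇒th=2,odd=1
L=3*4+2=14  i=0*2+1=1

14,1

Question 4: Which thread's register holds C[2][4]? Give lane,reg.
10,0

r=2→G=2,rhi=0  c=4→T=2,p=0
L=2*4+2=10  i=0*2+0=0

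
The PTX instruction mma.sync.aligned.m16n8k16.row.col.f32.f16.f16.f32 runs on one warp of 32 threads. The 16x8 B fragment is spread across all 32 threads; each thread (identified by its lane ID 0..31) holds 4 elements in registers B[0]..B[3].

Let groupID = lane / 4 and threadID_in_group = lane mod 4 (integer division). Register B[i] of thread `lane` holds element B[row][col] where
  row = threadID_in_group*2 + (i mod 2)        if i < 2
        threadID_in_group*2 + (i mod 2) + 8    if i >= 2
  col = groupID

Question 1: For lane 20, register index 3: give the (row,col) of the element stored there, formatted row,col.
lane 20: gr=5 (20/4), th=0 (20%4)
i=3: r=0*2+1+8=9, c=gr=5

9,5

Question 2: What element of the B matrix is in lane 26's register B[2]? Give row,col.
12,6

lane 26: gid=6 (26/4), tid=2 (26%4)
i=2: r=2*2+0+8=12, c=gid=6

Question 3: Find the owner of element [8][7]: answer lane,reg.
28,2

c: 7->gid=7  r: 8->r8=1,tid=0,i&1=0
L=7*4+0=28  i=1*2+0=2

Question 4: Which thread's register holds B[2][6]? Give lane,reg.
c=6→G=6  r=2→rhi=0,T=1,p=0
L=6*4+1=25  i=0*2+0=0

25,0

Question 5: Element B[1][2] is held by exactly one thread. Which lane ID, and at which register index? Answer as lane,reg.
8,1

c: 2->gid=2  r: 1->r8=0,tid=0,i&1=1
L=2*4+0=8  i=0*2+1=1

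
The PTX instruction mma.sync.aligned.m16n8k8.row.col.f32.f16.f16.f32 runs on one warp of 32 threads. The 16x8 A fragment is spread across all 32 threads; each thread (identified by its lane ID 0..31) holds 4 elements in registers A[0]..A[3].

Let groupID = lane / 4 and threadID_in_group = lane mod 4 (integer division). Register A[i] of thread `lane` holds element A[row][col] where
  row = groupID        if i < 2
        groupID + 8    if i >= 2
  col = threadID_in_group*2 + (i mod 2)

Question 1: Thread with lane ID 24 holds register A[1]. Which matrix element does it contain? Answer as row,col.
6,1

24: G=6,T=0
[1] (6+0,0*2+1) = (6,1)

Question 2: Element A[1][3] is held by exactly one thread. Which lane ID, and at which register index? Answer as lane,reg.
r=1⇒gr=1,Rb=0  c=3⇒th=1,odd=1
L=1*4+1=5  i=0*2+1=1

5,1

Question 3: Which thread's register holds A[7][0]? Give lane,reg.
r=7⇒gr=7,Rb=0  c=0⇒th=0,odd=0
L=7*4+0=28  i=0*2+0=0

28,0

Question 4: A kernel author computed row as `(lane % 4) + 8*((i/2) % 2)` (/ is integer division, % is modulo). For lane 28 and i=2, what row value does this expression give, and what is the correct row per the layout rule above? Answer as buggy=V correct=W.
buggy=8 correct=15

`(lane % 4) + 8*((i/2) % 2)`[28,2]⇒8
lane 28⇒28/4=7, 28 mod 4=0
i=2  r:7+8⇒15  c:2·0+0⇒0
row: 8 vs 15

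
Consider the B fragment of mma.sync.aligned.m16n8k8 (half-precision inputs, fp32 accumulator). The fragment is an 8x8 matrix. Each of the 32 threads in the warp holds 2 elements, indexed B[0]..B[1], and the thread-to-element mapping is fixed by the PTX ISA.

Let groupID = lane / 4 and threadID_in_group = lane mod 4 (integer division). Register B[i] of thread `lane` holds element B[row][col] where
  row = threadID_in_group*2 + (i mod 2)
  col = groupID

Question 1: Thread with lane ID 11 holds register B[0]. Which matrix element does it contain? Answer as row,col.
L=11->gid=11>>2=2, tid=11&3=3
[0]->row 3·2+0=6  col gid=2

6,2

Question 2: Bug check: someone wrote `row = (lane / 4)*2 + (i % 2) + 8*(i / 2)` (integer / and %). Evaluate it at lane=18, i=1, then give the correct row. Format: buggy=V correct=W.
buggy=9 correct=5

`(lane / 4)*2 + (i % 2) + 8*(i / 2)`[18,1]=>9
lane 18: grp=4 (18/4), tig=2 (18%4)
i=1: r=2*2+1=5, c=grp=4
row: 9 vs 5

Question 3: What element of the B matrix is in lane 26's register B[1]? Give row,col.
26: gr=6,th=2
[1] (2*2+1,6) = (5,6)

5,6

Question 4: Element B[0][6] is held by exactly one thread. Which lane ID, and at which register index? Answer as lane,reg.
24,0

c=6⇒gr=6  r=0⇒th=0,odd=0
L=6*4+0=24  i=0=0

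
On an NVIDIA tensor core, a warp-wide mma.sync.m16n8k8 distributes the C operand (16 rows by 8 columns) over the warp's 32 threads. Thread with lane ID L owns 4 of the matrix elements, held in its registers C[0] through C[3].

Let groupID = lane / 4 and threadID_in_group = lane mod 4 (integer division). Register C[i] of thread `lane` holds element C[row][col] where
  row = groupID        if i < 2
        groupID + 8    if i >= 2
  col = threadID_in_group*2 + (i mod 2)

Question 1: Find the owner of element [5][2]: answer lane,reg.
21,0

r=5->g=5,rb=0  c=2->t=1,b0=0
L=5*4+1=21  i=0*2+0=0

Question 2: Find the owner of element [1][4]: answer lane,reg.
6,0

r=1→G=1,rhi=0  c=4→T=2,p=0
L=1*4+2=6  i=0*2+0=0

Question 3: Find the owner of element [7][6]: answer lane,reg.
31,0

r=7->g=7,rb=0  c=6->t=3,b0=0
L=7*4+3=31  i=0*2+0=0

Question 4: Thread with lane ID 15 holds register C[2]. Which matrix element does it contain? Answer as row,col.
11,6

L=15⇒gr=15>>2=3, th=15&3=3
[2]⇒row 3+8=11  col 3·2+0=6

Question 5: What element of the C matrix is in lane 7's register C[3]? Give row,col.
lane 7->7/4=1, 7 mod 4=3
i=3  r:1+8->9  c:2·3+1->7

9,7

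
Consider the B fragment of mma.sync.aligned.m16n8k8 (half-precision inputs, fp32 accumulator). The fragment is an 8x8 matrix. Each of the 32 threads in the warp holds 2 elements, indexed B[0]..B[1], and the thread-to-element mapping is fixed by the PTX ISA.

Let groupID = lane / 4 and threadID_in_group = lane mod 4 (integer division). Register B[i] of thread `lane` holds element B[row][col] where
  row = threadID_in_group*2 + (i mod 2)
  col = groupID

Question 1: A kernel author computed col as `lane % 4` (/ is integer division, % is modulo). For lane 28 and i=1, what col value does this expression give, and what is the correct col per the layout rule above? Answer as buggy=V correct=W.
buggy=0 correct=7

`lane % 4`[28,1]->0
lane 28: g=7 (28/4), t=0 (28%4)
i=1: r=0*2+1=1, c=g=7
col: 0 vs 7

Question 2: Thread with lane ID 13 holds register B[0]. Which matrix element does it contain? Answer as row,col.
2,3

lane 13: gr=3 (13/4), th=1 (13%4)
i=0: r=1*2+0=2, c=gr=3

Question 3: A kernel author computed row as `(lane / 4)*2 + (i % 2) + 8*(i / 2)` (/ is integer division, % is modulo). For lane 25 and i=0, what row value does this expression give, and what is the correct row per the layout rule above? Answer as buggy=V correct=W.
buggy=12 correct=2

`(lane / 4)*2 + (i % 2) + 8*(i / 2)`[25,0]=>12
25: grp=6,tig=1
[0] (1*2+0,6) = (2,6)
row: 12 vs 2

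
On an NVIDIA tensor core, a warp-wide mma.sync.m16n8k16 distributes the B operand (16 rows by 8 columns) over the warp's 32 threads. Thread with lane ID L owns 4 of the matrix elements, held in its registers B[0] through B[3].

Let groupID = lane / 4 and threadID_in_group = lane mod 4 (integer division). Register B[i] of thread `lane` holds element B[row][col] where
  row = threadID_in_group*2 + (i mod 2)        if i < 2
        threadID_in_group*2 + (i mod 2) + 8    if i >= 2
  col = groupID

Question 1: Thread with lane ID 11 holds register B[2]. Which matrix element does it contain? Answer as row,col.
14,2

11: gr=2,th=3
[2] (3*2+0+8,2) = (14,2)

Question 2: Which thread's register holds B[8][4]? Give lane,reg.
16,2

c=4->g=4  r=8->rb=1,t=0,b0=0
L=4*4+0=16  i=1*2+0=2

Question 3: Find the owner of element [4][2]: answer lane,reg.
c=2→G=2  r=4→rhi=0,T=2,p=0
L=2*4+2=10  i=0*2+0=0

10,0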